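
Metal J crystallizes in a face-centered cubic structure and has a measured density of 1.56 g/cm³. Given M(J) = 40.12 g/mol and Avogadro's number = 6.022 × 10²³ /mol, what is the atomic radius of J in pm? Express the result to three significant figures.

196 pm

For an FCC cell (Z = 4), a³ = Z·M/(N_A·ρ) = 4 × 40.12 / (6.022 × 10²³ × 1.560) = 1.708 × 10^-22 cm³, so a = 5.549 × 10^-8 cm = 554.9 pm.
Atoms touch along the face diagonal, so √2·a = 4r, so r = 0.3536 × a = 196 pm.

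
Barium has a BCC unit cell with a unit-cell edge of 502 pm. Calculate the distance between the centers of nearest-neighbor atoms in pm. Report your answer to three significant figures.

435 pm

In a BCC structure, atoms touch along the body diagonal, so √3·a = 4r; the nearest-neighbor distance equals 2r = 0.8660·a.
d = 0.8660 × 502 = 435 pm.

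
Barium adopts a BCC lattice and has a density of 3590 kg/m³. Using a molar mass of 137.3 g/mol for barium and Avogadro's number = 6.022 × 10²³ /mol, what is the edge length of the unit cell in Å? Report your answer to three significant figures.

With Z = 2 atoms per BCC cell, a³ = Z·M/(N_A·ρ) = 2 × 137.3 / (6.022 × 10²³ × 3.590 g/cm³) = 1.270 × 10^-22 cm³.
a = (1.270 × 10^-22)^(1/3) = 5.027 × 10^-8 cm = 5.03 Å.

5.03 Å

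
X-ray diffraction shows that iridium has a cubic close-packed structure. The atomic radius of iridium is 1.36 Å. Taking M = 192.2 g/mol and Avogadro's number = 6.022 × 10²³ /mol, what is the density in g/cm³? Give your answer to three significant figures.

In an FCC lattice, atoms touch along the face diagonal, so √2·a = 4r, giving a = 3.847 Å = 3.847 × 10^-8 cm.
With Z = 4, ρ = Z·M/(N_A·a³) = 4 × 192.2 / (6.022 × 10²³ × 5.692 × 10^-23) = 22.43 g/cm³.

22.4 g/cm³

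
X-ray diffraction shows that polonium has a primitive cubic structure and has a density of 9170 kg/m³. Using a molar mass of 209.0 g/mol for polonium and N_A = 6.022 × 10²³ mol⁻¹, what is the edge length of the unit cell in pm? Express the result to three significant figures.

336 pm

With Z = 1 atom per simple cubic cell, a³ = Z·M/(N_A·ρ) = 1 × 209.0 / (6.022 × 10²³ × 9.170 g/cm³) = 3.785 × 10^-23 cm³.
a = (3.785 × 10^-23)^(1/3) = 3.357 × 10^-8 cm = 336 pm.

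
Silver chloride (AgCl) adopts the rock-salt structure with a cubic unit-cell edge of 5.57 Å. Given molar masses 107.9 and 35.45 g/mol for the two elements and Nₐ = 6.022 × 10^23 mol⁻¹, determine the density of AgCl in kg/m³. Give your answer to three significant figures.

5510 kg/m³

The rock-salt structure contains Z = 4 formula units per cell; M(AgCl) = 107.9 + 35.45 = 143.35 g/mol.
a³ = (5.570 × 10^-8 cm)³ = 1.728 × 10^-22 cm³.
ρ = 4 × 143.35 / (6.022 × 10²³ × 1.728 × 10^-22) = 5.510 g/cm³ = 5510 kg/m³.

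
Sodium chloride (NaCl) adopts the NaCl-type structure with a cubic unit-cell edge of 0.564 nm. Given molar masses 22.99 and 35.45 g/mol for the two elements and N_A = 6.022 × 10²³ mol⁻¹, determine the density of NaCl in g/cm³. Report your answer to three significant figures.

The NaCl-type structure contains Z = 4 formula units per cell; M(NaCl) = 22.99 + 35.45 = 58.44 g/mol.
a³ = (5.640 × 10^-8 cm)³ = 1.794 × 10^-22 cm³.
ρ = 4 × 58.44 / (6.022 × 10²³ × 1.794 × 10^-22) = 2.164 g/cm³.

2.16 g/cm³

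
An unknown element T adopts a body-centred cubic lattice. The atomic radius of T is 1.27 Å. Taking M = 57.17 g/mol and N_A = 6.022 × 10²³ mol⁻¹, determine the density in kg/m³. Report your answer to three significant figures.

7530 kg/m³

In a BCC lattice, atoms touch along the body diagonal, so √3·a = 4r, giving a = 2.933 Å = 2.933 × 10^-8 cm.
With Z = 2, ρ = Z·M/(N_A·a³) = 2 × 57.17 / (6.022 × 10²³ × 2.523 × 10^-23) = 7.526 g/cm³ = 7530 kg/m³.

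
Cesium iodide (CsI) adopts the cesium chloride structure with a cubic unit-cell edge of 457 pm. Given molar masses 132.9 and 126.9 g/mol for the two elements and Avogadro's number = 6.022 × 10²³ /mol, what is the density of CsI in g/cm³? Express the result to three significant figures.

4.52 g/cm³

The cesium chloride structure contains Z = 1 formula unit per cell; M(CsI) = 132.9 + 126.9 = 259.8 g/mol.
a³ = (4.570 × 10^-8 cm)³ = 9.544 × 10^-23 cm³.
ρ = 1 × 259.8 / (6.022 × 10²³ × 9.544 × 10^-23) = 4.520 g/cm³.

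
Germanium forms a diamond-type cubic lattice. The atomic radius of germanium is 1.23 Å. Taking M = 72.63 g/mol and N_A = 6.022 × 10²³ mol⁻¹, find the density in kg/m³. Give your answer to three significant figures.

5260 kg/m³

In a diamond cubic lattice, nearest neighbors lie along the body diagonal with √3·a = 8r, giving a = 5.681 Å = 5.681 × 10^-8 cm.
With Z = 8, ρ = Z·M/(N_A·a³) = 8 × 72.63 / (6.022 × 10²³ × 1.834 × 10^-22) = 5.262 g/cm³ = 5260 kg/m³.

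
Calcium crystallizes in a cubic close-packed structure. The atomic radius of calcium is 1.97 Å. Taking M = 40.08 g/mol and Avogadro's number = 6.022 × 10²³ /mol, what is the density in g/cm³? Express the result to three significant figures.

1.54 g/cm³

In an FCC lattice, atoms touch along the face diagonal, so √2·a = 4r, giving a = 5.572 Å = 5.572 × 10^-8 cm.
With Z = 4, ρ = Z·M/(N_A·a³) = 4 × 40.08 / (6.022 × 10²³ × 1.730 × 10^-22) = 1.539 g/cm³.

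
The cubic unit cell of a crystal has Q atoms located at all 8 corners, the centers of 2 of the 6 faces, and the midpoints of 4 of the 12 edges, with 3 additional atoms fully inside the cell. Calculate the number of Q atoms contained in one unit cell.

6

Corner atoms are shared by 8 cells (1/8 each), face atoms by 2 (1/2 each), edge atoms by 4 (1/4 each), interior atoms are unshared.
Net atoms = 8 × 1/8 + 2 × 1/2 + 4 × 1/4 + 3 = 1 + 1 + 1 + 3 = 6.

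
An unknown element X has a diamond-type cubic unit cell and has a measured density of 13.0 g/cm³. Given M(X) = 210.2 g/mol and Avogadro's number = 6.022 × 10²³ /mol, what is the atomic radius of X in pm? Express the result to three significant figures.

For a diamond cubic cell (Z = 8), a³ = Z·M/(N_A·ρ) = 8 × 210.2 / (6.022 × 10²³ × 13.00) = 2.148 × 10^-22 cm³, so a = 5.989 × 10^-8 cm = 598.9 pm.
Nearest neighbors lie along the body diagonal with √3·a = 8r, so r = 0.2165 × a = 130 pm.

130 pm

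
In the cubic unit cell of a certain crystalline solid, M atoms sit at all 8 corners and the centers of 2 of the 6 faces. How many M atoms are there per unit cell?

Corner atoms are shared by 8 cells (1/8 each), face atoms by 2 (1/2 each).
Net atoms = 8 × 1/8 + 2 × 1/2 = 1 + 1 = 2.

2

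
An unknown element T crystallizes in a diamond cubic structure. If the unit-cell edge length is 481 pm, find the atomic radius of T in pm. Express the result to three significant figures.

In a diamond cubic lattice, nearest neighbors lie along the body diagonal with √3·a = 8r.
r = √3·a/8 = 1.7321 × 481 / 8 = 104 pm.

104 pm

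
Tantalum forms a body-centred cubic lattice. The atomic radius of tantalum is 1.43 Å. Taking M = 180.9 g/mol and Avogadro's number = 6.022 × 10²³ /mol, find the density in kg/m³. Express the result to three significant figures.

16700 kg/m³

In a BCC lattice, atoms touch along the body diagonal, so √3·a = 4r, giving a = 3.302 Å = 3.302 × 10^-8 cm.
With Z = 2, ρ = Z·M/(N_A·a³) = 2 × 180.9 / (6.022 × 10²³ × 3.602 × 10^-23) = 16.68 g/cm³ = 16700 kg/m³.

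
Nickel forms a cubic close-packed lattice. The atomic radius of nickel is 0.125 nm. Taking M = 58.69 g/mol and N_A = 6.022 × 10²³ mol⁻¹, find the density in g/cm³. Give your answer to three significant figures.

8.82 g/cm³

In an FCC lattice, atoms touch along the face diagonal, so √2·a = 4r, giving a = 0.3536 nm = 3.536 × 10^-8 cm.
With Z = 4, ρ = Z·M/(N_A·a³) = 4 × 58.69 / (6.022 × 10²³ × 4.419 × 10^-23) = 8.821 g/cm³.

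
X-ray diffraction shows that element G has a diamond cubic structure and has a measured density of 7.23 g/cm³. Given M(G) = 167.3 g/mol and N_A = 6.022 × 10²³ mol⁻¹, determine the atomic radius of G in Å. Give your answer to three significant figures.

1.46 Å

For a diamond cubic cell (Z = 8), a³ = Z·M/(N_A·ρ) = 8 × 167.3 / (6.022 × 10²³ × 7.230) = 3.074 × 10^-22 cm³, so a = 6.749 × 10^-8 cm = 6.749 Å.
Nearest neighbors lie along the body diagonal with √3·a = 8r, so r = 0.2165 × a = 1.46 Å.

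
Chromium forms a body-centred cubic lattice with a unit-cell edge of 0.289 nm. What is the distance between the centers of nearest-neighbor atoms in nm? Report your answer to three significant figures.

In a BCC structure, atoms touch along the body diagonal, so √3·a = 4r; the nearest-neighbor distance equals 2r = 0.8660·a.
d = 0.8660 × 0.289 = 0.250 nm.

0.250 nm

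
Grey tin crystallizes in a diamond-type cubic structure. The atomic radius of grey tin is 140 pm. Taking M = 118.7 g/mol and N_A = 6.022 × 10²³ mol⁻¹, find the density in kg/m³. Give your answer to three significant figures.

In a diamond cubic lattice, nearest neighbors lie along the body diagonal with √3·a = 8r, giving a = 646.6 pm = 6.466 × 10^-8 cm.
With Z = 8, ρ = Z·M/(N_A·a³) = 8 × 118.7 / (6.022 × 10²³ × 2.704 × 10^-22) = 5.832 g/cm³ = 5830 kg/m³.

5830 kg/m³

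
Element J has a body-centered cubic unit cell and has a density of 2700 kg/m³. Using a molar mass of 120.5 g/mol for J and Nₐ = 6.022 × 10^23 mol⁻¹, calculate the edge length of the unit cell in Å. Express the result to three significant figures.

With Z = 2 atoms per BCC cell, a³ = Z·M/(N_A·ρ) = 2 × 120.5 / (6.022 × 10²³ × 2.700 g/cm³) = 1.482 × 10^-22 cm³.
a = (1.482 × 10^-22)^(1/3) = 5.292 × 10^-8 cm = 5.29 Å.

5.29 Å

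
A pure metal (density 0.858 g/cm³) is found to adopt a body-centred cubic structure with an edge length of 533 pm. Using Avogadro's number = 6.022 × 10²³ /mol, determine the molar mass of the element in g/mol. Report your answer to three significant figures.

39.1 g/mol

A BCC cell has Z = 2 atoms; a = 5.330 × 10^-8 cm.
M = ρ·N_A·a³/Z = 0.858 × 6.022 × 10²³ × 1.514 × 10^-22 / 2 = 39.1 g/mol.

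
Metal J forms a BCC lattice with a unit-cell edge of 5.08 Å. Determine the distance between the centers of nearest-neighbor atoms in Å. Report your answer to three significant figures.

4.40 Å

In a BCC structure, atoms touch along the body diagonal, so √3·a = 4r; the nearest-neighbor distance equals 2r = 0.8660·a.
d = 0.8660 × 5.08 = 4.40 Å.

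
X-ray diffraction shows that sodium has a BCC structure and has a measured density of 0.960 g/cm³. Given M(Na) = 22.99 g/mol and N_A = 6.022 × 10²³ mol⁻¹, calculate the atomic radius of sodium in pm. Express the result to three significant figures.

186 pm

For a BCC cell (Z = 2), a³ = Z·M/(N_A·ρ) = 2 × 22.99 / (6.022 × 10²³ × 0.9600) = 7.953 × 10^-23 cm³, so a = 4.301 × 10^-8 cm = 430.1 pm.
Atoms touch along the body diagonal, so √3·a = 4r, so r = 0.4330 × a = 186 pm.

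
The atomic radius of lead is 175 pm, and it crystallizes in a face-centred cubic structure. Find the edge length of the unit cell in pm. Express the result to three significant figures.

In an FCC lattice, atoms touch along the face diagonal, so √2·a = 4r.
a = 4r/√2 = 4 × 175 / 1.4142 = 495 pm.

495 pm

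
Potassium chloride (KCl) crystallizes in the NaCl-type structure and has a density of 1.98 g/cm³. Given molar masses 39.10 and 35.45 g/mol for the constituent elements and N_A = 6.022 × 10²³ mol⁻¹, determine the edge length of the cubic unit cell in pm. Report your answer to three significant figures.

M(KCl) = 74.55 g/mol; Z = 4 formula units per cell.
a³ = Z·M/(N_A·ρ) = 4 × 74.55 / (6.022 × 10²³ × 1.98) = 2.501 × 10^-22 cm³, so a = 6.300 × 10^-8 cm = 630 pm.

630 pm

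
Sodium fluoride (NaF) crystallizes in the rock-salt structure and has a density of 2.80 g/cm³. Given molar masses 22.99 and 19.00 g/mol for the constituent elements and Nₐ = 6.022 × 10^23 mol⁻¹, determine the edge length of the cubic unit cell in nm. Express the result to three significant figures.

0.464 nm

M(NaF) = 41.99 g/mol; Z = 4 formula units per cell.
a³ = Z·M/(N_A·ρ) = 4 × 41.99 / (6.022 × 10²³ × 2.80) = 9.961 × 10^-23 cm³, so a = 4.636 × 10^-8 cm = 0.464 nm.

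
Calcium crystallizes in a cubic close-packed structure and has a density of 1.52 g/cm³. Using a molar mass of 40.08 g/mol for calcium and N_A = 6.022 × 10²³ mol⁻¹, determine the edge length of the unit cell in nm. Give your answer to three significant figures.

0.560 nm

With Z = 4 atoms per FCC cell, a³ = Z·M/(N_A·ρ) = 4 × 40.08 / (6.022 × 10²³ × 1.520 g/cm³) = 1.751 × 10^-22 cm³.
a = (1.751 × 10^-22)^(1/3) = 5.595 × 10^-8 cm = 0.560 nm.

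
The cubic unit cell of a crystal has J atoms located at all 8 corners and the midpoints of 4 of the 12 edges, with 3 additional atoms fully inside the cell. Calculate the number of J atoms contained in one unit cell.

5

Corner atoms are shared by 8 cells (1/8 each), edge atoms by 4 (1/4 each), interior atoms are unshared.
Net atoms = 8 × 1/8 + 4 × 1/4 + 3 = 1 + 1 + 3 = 5.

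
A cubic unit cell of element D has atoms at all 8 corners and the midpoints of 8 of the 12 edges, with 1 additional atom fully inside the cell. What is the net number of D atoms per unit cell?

4

Corner atoms are shared by 8 cells (1/8 each), edge atoms by 4 (1/4 each), interior atoms are unshared.
Net atoms = 8 × 1/8 + 8 × 1/4 + 1 = 1 + 2 + 1 = 4.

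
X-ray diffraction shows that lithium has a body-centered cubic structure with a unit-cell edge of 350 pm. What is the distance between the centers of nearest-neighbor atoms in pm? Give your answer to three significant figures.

In a BCC structure, atoms touch along the body diagonal, so √3·a = 4r; the nearest-neighbor distance equals 2r = 0.8660·a.
d = 0.8660 × 350 = 303 pm.

303 pm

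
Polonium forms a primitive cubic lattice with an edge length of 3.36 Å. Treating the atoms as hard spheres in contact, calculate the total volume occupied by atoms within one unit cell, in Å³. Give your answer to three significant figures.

In a simple cubic lattice atoms touch along the cell edge, so a = 2r, so r = 0.5000a = 1.680 Å.
V_atoms = Z × (4/3)πr³ = 1 × (4/3)π × (1.680)³ = 19.9 Å³.

19.9 Å³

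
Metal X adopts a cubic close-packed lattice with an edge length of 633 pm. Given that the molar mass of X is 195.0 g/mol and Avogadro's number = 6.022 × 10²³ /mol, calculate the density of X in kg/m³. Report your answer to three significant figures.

5110 kg/m³

An FCC unit cell contains Z = 4 atoms.
Cell volume: a³ = (633 pm)³ = (6.330 × 10^-8 cm)³ = 2.536 × 10^-22 cm³.
ρ = Z·M/(N_A·a³) = 4 × 195.0 / (6.022 × 10²³ × 2.536 × 10^-22) = 5.107 g/cm³ = 5110 kg/m³.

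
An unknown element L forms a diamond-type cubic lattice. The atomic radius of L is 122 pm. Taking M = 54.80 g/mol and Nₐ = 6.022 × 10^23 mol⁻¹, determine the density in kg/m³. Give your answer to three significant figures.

In a diamond cubic lattice, nearest neighbors lie along the body diagonal with √3·a = 8r, giving a = 563.5 pm = 5.635 × 10^-8 cm.
With Z = 8, ρ = Z·M/(N_A·a³) = 8 × 54.80 / (6.022 × 10²³ × 1.789 × 10^-22) = 4.069 g/cm³ = 4070 kg/m³.

4070 kg/m³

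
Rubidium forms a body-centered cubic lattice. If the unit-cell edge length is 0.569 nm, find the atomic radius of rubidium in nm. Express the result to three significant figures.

In a BCC lattice, atoms touch along the body diagonal, so √3·a = 4r.
r = √3·a/4 = 1.7321 × 0.569 / 4 = 0.246 nm.

0.246 nm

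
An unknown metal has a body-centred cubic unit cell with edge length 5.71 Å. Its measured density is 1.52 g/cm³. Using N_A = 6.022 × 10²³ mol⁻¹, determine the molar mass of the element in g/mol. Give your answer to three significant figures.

85.2 g/mol

A BCC cell has Z = 2 atoms; a = 5.710 × 10^-8 cm.
M = ρ·N_A·a³/Z = 1.52 × 6.022 × 10²³ × 1.862 × 10^-22 / 2 = 85.2 g/mol.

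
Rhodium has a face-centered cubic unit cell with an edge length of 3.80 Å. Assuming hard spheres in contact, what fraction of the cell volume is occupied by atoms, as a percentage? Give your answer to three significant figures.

74.0%

In an FCC lattice atoms touch along the face diagonal, so √2·a = 4r, so r = 0.3536a = 1.344 Å.
Packing fraction = Z·(4/3)πr³ / a³ = 4 × (4/3)π × (1.344)³ / (3.80)³ = 0.7405 = 74.0%.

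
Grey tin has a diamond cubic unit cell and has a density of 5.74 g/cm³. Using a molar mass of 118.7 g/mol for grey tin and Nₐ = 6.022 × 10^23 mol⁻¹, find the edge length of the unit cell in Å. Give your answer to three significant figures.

With Z = 8 atoms per diamond cubic cell, a³ = Z·M/(N_A·ρ) = 8 × 118.7 / (6.022 × 10²³ × 5.740 g/cm³) = 2.747 × 10^-22 cm³.
a = (2.747 × 10^-22)^(1/3) = 6.501 × 10^-8 cm = 6.50 Å.

6.50 Å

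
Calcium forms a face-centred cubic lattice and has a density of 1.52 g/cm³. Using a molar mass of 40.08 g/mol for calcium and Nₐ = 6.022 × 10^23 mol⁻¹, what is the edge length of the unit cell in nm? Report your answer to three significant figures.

With Z = 4 atoms per FCC cell, a³ = Z·M/(N_A·ρ) = 4 × 40.08 / (6.022 × 10²³ × 1.520 g/cm³) = 1.751 × 10^-22 cm³.
a = (1.751 × 10^-22)^(1/3) = 5.595 × 10^-8 cm = 0.560 nm.

0.560 nm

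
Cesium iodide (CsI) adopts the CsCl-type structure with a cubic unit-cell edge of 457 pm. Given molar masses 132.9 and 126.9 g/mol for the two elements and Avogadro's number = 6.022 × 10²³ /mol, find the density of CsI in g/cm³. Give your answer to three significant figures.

4.52 g/cm³

The CsCl-type structure contains Z = 1 formula unit per cell; M(CsI) = 132.9 + 126.9 = 259.8 g/mol.
a³ = (4.570 × 10^-8 cm)³ = 9.544 × 10^-23 cm³.
ρ = 1 × 259.8 / (6.022 × 10²³ × 9.544 × 10^-23) = 4.520 g/cm³.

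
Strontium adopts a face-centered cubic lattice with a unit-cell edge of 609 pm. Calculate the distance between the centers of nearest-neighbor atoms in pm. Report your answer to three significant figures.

431 pm

In an FCC structure, atoms touch along the face diagonal, so √2·a = 4r; the nearest-neighbor distance equals 2r = 0.7071·a.
d = 0.7071 × 609 = 431 pm.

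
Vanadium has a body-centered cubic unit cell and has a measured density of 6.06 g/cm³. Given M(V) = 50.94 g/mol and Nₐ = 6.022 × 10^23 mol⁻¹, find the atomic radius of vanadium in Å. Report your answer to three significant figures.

1.31 Å

For a BCC cell (Z = 2), a³ = Z·M/(N_A·ρ) = 2 × 50.94 / (6.022 × 10²³ × 6.060) = 2.792 × 10^-23 cm³, so a = 3.034 × 10^-8 cm = 3.034 Å.
Atoms touch along the body diagonal, so √3·a = 4r, so r = 0.4330 × a = 1.31 Å.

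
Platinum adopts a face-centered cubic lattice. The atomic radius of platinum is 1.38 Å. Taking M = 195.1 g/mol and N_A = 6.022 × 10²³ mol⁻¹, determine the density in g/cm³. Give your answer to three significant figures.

In an FCC lattice, atoms touch along the face diagonal, so √2·a = 4r, giving a = 3.903 Å = 3.903 × 10^-8 cm.
With Z = 4, ρ = Z·M/(N_A·a³) = 4 × 195.1 / (6.022 × 10²³ × 5.947 × 10^-23) = 21.79 g/cm³.

21.8 g/cm³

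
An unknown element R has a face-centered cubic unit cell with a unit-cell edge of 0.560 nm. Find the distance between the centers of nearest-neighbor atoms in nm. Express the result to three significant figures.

0.396 nm

In an FCC structure, atoms touch along the face diagonal, so √2·a = 4r; the nearest-neighbor distance equals 2r = 0.7071·a.
d = 0.7071 × 0.560 = 0.396 nm.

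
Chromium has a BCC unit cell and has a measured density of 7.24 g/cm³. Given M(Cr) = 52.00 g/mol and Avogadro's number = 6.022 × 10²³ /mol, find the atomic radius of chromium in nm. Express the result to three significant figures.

For a BCC cell (Z = 2), a³ = Z·M/(N_A·ρ) = 2 × 52.00 / (6.022 × 10²³ × 7.240) = 2.385 × 10^-23 cm³, so a = 2.879 × 10^-8 cm = 0.2879 nm.
Atoms touch along the body diagonal, so √3·a = 4r, so r = 0.4330 × a = 0.125 nm.

0.125 nm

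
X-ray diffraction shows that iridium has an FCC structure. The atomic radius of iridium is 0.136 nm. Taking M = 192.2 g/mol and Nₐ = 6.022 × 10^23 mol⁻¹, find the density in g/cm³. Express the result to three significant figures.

In an FCC lattice, atoms touch along the face diagonal, so √2·a = 4r, giving a = 0.3847 nm = 3.847 × 10^-8 cm.
With Z = 4, ρ = Z·M/(N_A·a³) = 4 × 192.2 / (6.022 × 10²³ × 5.692 × 10^-23) = 22.43 g/cm³.

22.4 g/cm³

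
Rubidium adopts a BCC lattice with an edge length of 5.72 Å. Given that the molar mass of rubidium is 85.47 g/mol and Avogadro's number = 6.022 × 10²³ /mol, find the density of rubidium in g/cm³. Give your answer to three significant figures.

1.52 g/cm³

A BCC unit cell contains Z = 2 atoms.
Cell volume: a³ = (5.72 Å)³ = (5.720 × 10^-8 cm)³ = 1.871 × 10^-22 cm³.
ρ = Z·M/(N_A·a³) = 2 × 85.47 / (6.022 × 10²³ × 1.871 × 10^-22) = 1.517 g/cm³.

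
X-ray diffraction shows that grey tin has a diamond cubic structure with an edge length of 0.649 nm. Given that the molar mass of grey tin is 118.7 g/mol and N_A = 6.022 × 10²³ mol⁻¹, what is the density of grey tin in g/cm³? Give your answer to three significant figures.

A diamond cubic unit cell contains Z = 8 atoms.
Cell volume: a³ = (0.649 nm)³ = (6.490 × 10^-8 cm)³ = 2.734 × 10^-22 cm³.
ρ = Z·M/(N_A·a³) = 8 × 118.7 / (6.022 × 10²³ × 2.734 × 10^-22) = 5.769 g/cm³.

5.77 g/cm³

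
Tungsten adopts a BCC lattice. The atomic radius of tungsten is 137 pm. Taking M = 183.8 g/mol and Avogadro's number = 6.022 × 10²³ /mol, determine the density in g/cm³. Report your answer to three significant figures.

19.3 g/cm³

In a BCC lattice, atoms touch along the body diagonal, so √3·a = 4r, giving a = 316.4 pm = 3.164 × 10^-8 cm.
With Z = 2, ρ = Z·M/(N_A·a³) = 2 × 183.8 / (6.022 × 10²³ × 3.167 × 10^-23) = 19.27 g/cm³.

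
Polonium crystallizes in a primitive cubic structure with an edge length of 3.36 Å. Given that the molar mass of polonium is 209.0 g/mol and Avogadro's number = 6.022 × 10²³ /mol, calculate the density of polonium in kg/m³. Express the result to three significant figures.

A simple cubic unit cell contains Z = 1 atom.
Cell volume: a³ = (3.36 Å)³ = (3.360 × 10^-8 cm)³ = 3.793 × 10^-23 cm³.
ρ = Z·M/(N_A·a³) = 1 × 209.0 / (6.022 × 10²³ × 3.793 × 10^-23) = 9.149 g/cm³ = 9150 kg/m³.

9150 kg/m³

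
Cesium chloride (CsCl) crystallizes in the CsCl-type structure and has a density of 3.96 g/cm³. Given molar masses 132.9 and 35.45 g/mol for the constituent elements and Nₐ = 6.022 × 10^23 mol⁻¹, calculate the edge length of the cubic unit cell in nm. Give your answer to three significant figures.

M(CsCl) = 168.35 g/mol; Z = 1 formula unit per cell.
a³ = Z·M/(N_A·ρ) = 1 × 168.35 / (6.022 × 10²³ × 3.96) = 7.060 × 10^-23 cm³, so a = 4.133 × 10^-8 cm = 0.413 nm.

0.413 nm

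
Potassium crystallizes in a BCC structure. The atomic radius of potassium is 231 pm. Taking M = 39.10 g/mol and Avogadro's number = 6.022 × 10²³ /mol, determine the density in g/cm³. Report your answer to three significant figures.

0.855 g/cm³

In a BCC lattice, atoms touch along the body diagonal, so √3·a = 4r, giving a = 533.5 pm = 5.335 × 10^-8 cm.
With Z = 2, ρ = Z·M/(N_A·a³) = 2 × 39.10 / (6.022 × 10²³ × 1.518 × 10^-22) = 0.8553 g/cm³.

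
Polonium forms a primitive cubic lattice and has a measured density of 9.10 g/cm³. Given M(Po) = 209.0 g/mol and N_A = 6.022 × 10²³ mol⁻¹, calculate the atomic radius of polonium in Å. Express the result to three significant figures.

For a simple cubic cell (Z = 1), a³ = Z·M/(N_A·ρ) = 1 × 209.0 / (6.022 × 10²³ × 9.100) = 3.814 × 10^-23 cm³, so a = 3.366 × 10^-8 cm = 3.366 Å.
Atoms touch along the cell edge, so a = 2r, so r = 0.5000 × a = 1.68 Å.

1.68 Å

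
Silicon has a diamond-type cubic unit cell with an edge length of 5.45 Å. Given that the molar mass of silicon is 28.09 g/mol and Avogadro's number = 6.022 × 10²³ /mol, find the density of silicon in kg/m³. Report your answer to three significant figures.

A diamond cubic unit cell contains Z = 8 atoms.
Cell volume: a³ = (5.45 Å)³ = (5.450 × 10^-8 cm)³ = 1.619 × 10^-22 cm³.
ρ = Z·M/(N_A·a³) = 8 × 28.09 / (6.022 × 10²³ × 1.619 × 10^-22) = 2.305 g/cm³ = 2310 kg/m³.

2310 kg/m³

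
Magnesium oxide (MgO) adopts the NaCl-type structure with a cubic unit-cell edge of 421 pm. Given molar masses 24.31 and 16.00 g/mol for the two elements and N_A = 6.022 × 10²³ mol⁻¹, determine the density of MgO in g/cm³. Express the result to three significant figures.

The NaCl-type structure contains Z = 4 formula units per cell; M(MgO) = 24.31 + 16.00 = 40.31 g/mol.
a³ = (4.210 × 10^-8 cm)³ = 7.462 × 10^-23 cm³.
ρ = 4 × 40.31 / (6.022 × 10²³ × 7.462 × 10^-23) = 3.588 g/cm³.

3.59 g/cm³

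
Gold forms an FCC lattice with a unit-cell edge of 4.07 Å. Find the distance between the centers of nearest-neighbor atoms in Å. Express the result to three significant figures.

In an FCC structure, atoms touch along the face diagonal, so √2·a = 4r; the nearest-neighbor distance equals 2r = 0.7071·a.
d = 0.7071 × 4.07 = 2.88 Å.

2.88 Å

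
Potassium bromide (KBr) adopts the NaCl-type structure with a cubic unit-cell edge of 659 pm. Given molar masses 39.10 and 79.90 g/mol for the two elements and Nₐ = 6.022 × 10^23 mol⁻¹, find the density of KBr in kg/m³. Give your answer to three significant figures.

2760 kg/m³

The NaCl-type structure contains Z = 4 formula units per cell; M(KBr) = 39.10 + 79.90 = 119.0 g/mol.
a³ = (6.590 × 10^-8 cm)³ = 2.862 × 10^-22 cm³.
ρ = 4 × 119.0 / (6.022 × 10²³ × 2.862 × 10^-22) = 2.762 g/cm³ = 2760 kg/m³.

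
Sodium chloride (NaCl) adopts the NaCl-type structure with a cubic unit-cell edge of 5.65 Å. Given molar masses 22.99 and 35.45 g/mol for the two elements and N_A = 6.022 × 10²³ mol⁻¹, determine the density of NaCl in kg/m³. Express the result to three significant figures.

2150 kg/m³

The NaCl-type structure contains Z = 4 formula units per cell; M(NaCl) = 22.99 + 35.45 = 58.44 g/mol.
a³ = (5.650 × 10^-8 cm)³ = 1.804 × 10^-22 cm³.
ρ = 4 × 58.44 / (6.022 × 10²³ × 1.804 × 10^-22) = 2.152 g/cm³ = 2150 kg/m³.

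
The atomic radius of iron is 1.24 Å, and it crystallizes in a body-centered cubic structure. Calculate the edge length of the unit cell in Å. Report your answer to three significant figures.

In a BCC lattice, atoms touch along the body diagonal, so √3·a = 4r.
a = 4r/√3 = 4 × 1.24 / 1.7321 = 2.86 Å.

2.86 Å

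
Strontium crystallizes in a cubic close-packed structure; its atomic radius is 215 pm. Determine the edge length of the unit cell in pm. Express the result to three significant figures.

In an FCC lattice, atoms touch along the face diagonal, so √2·a = 4r.
a = 4r/√2 = 4 × 215 / 1.4142 = 608 pm.

608 pm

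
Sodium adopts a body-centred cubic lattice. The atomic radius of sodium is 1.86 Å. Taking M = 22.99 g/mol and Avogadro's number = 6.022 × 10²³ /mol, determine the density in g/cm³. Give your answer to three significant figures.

0.963 g/cm³

In a BCC lattice, atoms touch along the body diagonal, so √3·a = 4r, giving a = 4.295 Å = 4.295 × 10^-8 cm.
With Z = 2, ρ = Z·M/(N_A·a³) = 2 × 22.99 / (6.022 × 10²³ × 7.926 × 10^-23) = 0.9634 g/cm³.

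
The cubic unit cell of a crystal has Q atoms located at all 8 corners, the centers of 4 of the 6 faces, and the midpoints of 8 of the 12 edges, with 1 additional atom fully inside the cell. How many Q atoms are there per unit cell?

Corner atoms are shared by 8 cells (1/8 each), face atoms by 2 (1/2 each), edge atoms by 4 (1/4 each), interior atoms are unshared.
Net atoms = 8 × 1/8 + 4 × 1/2 + 8 × 1/4 + 1 = 1 + 2 + 2 + 1 = 6.

6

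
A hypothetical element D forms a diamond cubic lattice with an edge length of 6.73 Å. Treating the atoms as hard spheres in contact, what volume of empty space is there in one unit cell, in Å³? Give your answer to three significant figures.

In a diamond cubic lattice nearest neighbors lie along the body diagonal with √3·a = 8r, so r = 0.2165a = 1.457 Å.
V_cell = a³ = 304.8 Å³; V_atoms = 8 × (4/3)πr³ = 103.7 Å³.
Empty space = 304.8 − 103.7 = 201 Å³.

201 Å³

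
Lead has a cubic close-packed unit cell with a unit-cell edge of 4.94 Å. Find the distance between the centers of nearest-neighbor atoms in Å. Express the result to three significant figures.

In an FCC structure, atoms touch along the face diagonal, so √2·a = 4r; the nearest-neighbor distance equals 2r = 0.7071·a.
d = 0.7071 × 4.94 = 3.49 Å.

3.49 Å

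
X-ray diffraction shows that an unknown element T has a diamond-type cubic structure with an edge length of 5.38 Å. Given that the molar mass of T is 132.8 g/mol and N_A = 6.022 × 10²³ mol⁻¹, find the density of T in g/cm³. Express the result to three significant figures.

A diamond cubic unit cell contains Z = 8 atoms.
Cell volume: a³ = (5.38 Å)³ = (5.380 × 10^-8 cm)³ = 1.557 × 10^-22 cm³.
ρ = Z·M/(N_A·a³) = 8 × 132.8 / (6.022 × 10²³ × 1.557 × 10^-22) = 11.33 g/cm³.

11.3 g/cm³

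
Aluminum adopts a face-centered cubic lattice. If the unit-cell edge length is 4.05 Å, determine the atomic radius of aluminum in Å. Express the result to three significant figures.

In an FCC lattice, atoms touch along the face diagonal, so √2·a = 4r.
r = √2·a/4 = 1.4142 × 4.05 / 4 = 1.43 Å.

1.43 Å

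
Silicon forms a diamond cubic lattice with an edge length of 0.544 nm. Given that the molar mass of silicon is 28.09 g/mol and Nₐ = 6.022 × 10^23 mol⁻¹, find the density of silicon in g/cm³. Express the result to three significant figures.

2.32 g/cm³

A diamond cubic unit cell contains Z = 8 atoms.
Cell volume: a³ = (0.544 nm)³ = (5.440 × 10^-8 cm)³ = 1.610 × 10^-22 cm³.
ρ = Z·M/(N_A·a³) = 8 × 28.09 / (6.022 × 10²³ × 1.610 × 10^-22) = 2.318 g/cm³.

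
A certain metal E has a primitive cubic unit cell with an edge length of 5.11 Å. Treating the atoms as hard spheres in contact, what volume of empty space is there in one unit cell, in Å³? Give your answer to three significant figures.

In a simple cubic lattice atoms touch along the cell edge, so a = 2r, so r = 0.5000a = 2.555 Å.
V_cell = a³ = 133.4 Å³; V_atoms = 1 × (4/3)πr³ = 69.87 Å³.
Empty space = 133.4 − 69.87 = 63.6 Å³.

63.6 Å³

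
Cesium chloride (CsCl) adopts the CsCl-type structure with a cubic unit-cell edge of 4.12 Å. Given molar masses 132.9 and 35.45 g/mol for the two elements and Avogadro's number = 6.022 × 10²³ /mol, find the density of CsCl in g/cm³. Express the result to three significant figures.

4.00 g/cm³

The CsCl-type structure contains Z = 1 formula unit per cell; M(CsCl) = 132.9 + 35.45 = 168.35 g/mol.
a³ = (4.120 × 10^-8 cm)³ = 6.993 × 10^-23 cm³.
ρ = 1 × 168.35 / (6.022 × 10²³ × 6.993 × 10^-23) = 3.997 g/cm³.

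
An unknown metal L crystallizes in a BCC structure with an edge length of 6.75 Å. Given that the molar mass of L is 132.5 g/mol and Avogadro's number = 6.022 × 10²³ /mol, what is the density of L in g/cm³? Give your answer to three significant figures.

1.43 g/cm³

A BCC unit cell contains Z = 2 atoms.
Cell volume: a³ = (6.75 Å)³ = (6.750 × 10^-8 cm)³ = 3.075 × 10^-22 cm³.
ρ = Z·M/(N_A·a³) = 2 × 132.5 / (6.022 × 10²³ × 3.075 × 10^-22) = 1.431 g/cm³.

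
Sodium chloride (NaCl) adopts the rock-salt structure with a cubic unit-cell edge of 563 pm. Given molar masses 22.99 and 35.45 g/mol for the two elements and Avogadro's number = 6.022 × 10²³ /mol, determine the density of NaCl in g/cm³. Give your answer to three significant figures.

2.18 g/cm³

The rock-salt structure contains Z = 4 formula units per cell; M(NaCl) = 22.99 + 35.45 = 58.44 g/mol.
a³ = (5.630 × 10^-8 cm)³ = 1.785 × 10^-22 cm³.
ρ = 4 × 58.44 / (6.022 × 10²³ × 1.785 × 10^-22) = 2.175 g/cm³.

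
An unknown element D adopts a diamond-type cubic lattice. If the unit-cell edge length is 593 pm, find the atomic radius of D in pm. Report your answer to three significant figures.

128 pm

In a diamond cubic lattice, nearest neighbors lie along the body diagonal with √3·a = 8r.
r = √3·a/8 = 1.7321 × 593 / 8 = 128 pm.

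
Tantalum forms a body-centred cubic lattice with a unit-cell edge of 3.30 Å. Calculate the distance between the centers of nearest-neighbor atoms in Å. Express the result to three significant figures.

2.86 Å

In a BCC structure, atoms touch along the body diagonal, so √3·a = 4r; the nearest-neighbor distance equals 2r = 0.8660·a.
d = 0.8660 × 3.30 = 2.86 Å.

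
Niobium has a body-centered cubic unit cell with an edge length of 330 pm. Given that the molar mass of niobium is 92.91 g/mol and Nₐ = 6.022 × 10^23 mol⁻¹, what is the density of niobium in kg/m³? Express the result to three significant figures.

8590 kg/m³

A BCC unit cell contains Z = 2 atoms.
Cell volume: a³ = (330 pm)³ = (3.300 × 10^-8 cm)³ = 3.594 × 10^-23 cm³.
ρ = Z·M/(N_A·a³) = 2 × 92.91 / (6.022 × 10²³ × 3.594 × 10^-23) = 8.586 g/cm³ = 8590 kg/m³.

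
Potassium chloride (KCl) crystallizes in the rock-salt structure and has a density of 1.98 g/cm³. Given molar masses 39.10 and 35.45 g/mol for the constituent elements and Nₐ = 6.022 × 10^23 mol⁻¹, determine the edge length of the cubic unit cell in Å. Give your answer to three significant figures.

6.30 Å

M(KCl) = 74.55 g/mol; Z = 4 formula units per cell.
a³ = Z·M/(N_A·ρ) = 4 × 74.55 / (6.022 × 10²³ × 1.98) = 2.501 × 10^-22 cm³, so a = 6.300 × 10^-8 cm = 6.30 Å.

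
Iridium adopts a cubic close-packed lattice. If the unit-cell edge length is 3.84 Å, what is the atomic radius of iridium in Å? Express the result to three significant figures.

In an FCC lattice, atoms touch along the face diagonal, so √2·a = 4r.
r = √2·a/4 = 1.4142 × 3.84 / 4 = 1.36 Å.

1.36 Å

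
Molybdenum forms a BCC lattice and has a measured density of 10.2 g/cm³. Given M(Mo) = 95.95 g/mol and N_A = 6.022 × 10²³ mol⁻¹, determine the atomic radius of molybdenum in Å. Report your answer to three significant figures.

For a BCC cell (Z = 2), a³ = Z·M/(N_A·ρ) = 2 × 95.95 / (6.022 × 10²³ × 10.20) = 3.124 × 10^-23 cm³, so a = 3.150 × 10^-8 cm = 3.150 Å.
Atoms touch along the body diagonal, so √3·a = 4r, so r = 0.4330 × a = 1.36 Å.

1.36 Å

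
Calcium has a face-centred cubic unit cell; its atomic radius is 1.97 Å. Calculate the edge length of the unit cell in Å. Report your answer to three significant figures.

5.57 Å

In an FCC lattice, atoms touch along the face diagonal, so √2·a = 4r.
a = 4r/√2 = 4 × 1.97 / 1.4142 = 5.57 Å.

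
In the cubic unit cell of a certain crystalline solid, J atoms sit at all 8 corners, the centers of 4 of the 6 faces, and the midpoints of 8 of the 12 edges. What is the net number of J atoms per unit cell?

5

Corner atoms are shared by 8 cells (1/8 each), face atoms by 2 (1/2 each), edge atoms by 4 (1/4 each).
Net atoms = 8 × 1/8 + 4 × 1/2 + 8 × 1/4 = 1 + 2 + 2 = 5.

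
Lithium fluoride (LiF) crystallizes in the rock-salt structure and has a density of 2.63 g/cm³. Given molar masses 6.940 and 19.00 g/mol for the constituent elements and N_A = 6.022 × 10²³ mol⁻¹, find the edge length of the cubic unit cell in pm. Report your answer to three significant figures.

403 pm

M(LiF) = 25.94 g/mol; Z = 4 formula units per cell.
a³ = Z·M/(N_A·ρ) = 4 × 25.94 / (6.022 × 10²³ × 2.63) = 6.551 × 10^-23 cm³, so a = 4.031 × 10^-8 cm = 403 pm.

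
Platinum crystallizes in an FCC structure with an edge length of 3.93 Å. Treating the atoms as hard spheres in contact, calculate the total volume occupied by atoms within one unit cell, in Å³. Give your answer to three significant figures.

In an FCC lattice atoms touch along the face diagonal, so √2·a = 4r, so r = 0.3536a = 1.389 Å.
V_atoms = Z × (4/3)πr³ = 4 × (4/3)π × (1.389)³ = 44.9 Å³.

44.9 Å³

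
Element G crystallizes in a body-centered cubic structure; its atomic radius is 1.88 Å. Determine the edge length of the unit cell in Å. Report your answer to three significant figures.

In a BCC lattice, atoms touch along the body diagonal, so √3·a = 4r.
a = 4r/√3 = 4 × 1.88 / 1.7321 = 4.34 Å.

4.34 Å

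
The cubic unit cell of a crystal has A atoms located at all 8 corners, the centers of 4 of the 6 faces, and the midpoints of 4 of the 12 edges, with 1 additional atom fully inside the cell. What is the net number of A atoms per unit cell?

5

Corner atoms are shared by 8 cells (1/8 each), face atoms by 2 (1/2 each), edge atoms by 4 (1/4 each), interior atoms are unshared.
Net atoms = 8 × 1/8 + 4 × 1/2 + 4 × 1/4 + 1 = 1 + 2 + 1 + 1 = 5.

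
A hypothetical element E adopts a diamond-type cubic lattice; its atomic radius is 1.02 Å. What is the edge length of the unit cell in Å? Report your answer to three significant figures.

In a diamond cubic lattice, nearest neighbors lie along the body diagonal with √3·a = 8r.
a = 8r/√3 = 8 × 1.02 / 1.7321 = 4.71 Å.

4.71 Å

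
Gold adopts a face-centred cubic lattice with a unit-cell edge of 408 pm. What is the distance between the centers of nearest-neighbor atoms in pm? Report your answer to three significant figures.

In an FCC structure, atoms touch along the face diagonal, so √2·a = 4r; the nearest-neighbor distance equals 2r = 0.7071·a.
d = 0.7071 × 408 = 288 pm.

288 pm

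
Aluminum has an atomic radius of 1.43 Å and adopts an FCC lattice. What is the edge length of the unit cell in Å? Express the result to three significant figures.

4.04 Å

In an FCC lattice, atoms touch along the face diagonal, so √2·a = 4r.
a = 4r/√2 = 4 × 1.43 / 1.4142 = 4.04 Å.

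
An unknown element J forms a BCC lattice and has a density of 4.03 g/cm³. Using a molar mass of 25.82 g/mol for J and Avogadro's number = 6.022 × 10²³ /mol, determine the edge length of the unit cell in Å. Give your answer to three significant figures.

With Z = 2 atoms per BCC cell, a³ = Z·M/(N_A·ρ) = 2 × 25.82 / (6.022 × 10²³ × 4.030 g/cm³) = 2.128 × 10^-23 cm³.
a = (2.128 × 10^-23)^(1/3) = 2.771 × 10^-8 cm = 2.77 Å.

2.77 Å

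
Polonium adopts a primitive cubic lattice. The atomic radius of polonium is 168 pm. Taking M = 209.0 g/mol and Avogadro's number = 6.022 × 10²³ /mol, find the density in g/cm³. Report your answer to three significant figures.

In a simple cubic lattice, atoms touch along the cell edge, so a = 2r, giving a = 336.0 pm = 3.360 × 10^-8 cm.
With Z = 1, ρ = Z·M/(N_A·a³) = 1 × 209.0 / (6.022 × 10²³ × 3.793 × 10^-23) = 9.149 g/cm³.

9.15 g/cm³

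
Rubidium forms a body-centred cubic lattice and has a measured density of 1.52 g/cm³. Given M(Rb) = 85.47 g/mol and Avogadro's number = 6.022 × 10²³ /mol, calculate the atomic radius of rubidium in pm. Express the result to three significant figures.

For a BCC cell (Z = 2), a³ = Z·M/(N_A·ρ) = 2 × 85.47 / (6.022 × 10²³ × 1.520) = 1.867 × 10^-22 cm³, so a = 5.716 × 10^-8 cm = 571.6 pm.
Atoms touch along the body diagonal, so √3·a = 4r, so r = 0.4330 × a = 248 pm.

248 pm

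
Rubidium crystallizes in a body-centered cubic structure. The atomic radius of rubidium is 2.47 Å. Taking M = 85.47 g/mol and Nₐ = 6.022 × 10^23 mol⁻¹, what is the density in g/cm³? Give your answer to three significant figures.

In a BCC lattice, atoms touch along the body diagonal, so √3·a = 4r, giving a = 5.704 Å = 5.704 × 10^-8 cm.
With Z = 2, ρ = Z·M/(N_A·a³) = 2 × 85.47 / (6.022 × 10²³ × 1.856 × 10^-22) = 1.529 g/cm³.

1.53 g/cm³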